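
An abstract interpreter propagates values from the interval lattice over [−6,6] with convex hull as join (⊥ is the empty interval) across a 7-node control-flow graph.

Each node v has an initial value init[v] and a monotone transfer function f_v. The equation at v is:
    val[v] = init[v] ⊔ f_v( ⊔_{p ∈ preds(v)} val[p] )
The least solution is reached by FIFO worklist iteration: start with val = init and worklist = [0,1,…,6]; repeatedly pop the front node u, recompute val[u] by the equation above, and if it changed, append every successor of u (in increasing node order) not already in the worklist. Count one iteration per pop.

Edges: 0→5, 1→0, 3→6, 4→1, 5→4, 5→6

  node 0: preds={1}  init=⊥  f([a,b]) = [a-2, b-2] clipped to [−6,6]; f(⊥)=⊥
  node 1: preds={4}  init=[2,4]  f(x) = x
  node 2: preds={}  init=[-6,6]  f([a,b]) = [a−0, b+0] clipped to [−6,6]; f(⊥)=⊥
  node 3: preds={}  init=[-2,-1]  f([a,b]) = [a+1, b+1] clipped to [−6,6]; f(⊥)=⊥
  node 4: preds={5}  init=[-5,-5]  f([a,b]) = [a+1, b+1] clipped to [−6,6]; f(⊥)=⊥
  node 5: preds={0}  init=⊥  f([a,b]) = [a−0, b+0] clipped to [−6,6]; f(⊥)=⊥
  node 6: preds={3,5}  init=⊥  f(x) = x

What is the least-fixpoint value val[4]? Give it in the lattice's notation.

[-5,3]

Worklist (13 pops):
  #1 pop 0: in=[2,4] → [0,2] (was ⊥); enqueue []
  #2 pop 1: in=[-5,-5] → [-5,4] (was [2,4]); enqueue [0]
  #3 pop 2: in=⊥ → [-6,6] (no change)
  #4 pop 3: in=⊥ → [-2,-1] (no change)
  #5 pop 4: in=⊥ → [-5,-5] (no change)
  #6 pop 5: in=[0,2] → [0,2] (was ⊥); enqueue [4]
  #7 pop 6: in=[-2,2] → [-2,2] (was ⊥); enqueue []
  #8 pop 0: in=[-5,4] → [-6,2] (was [0,2]); enqueue [5]
  #9 pop 4: in=[0,2] → [-5,3] (was [-5,-5]); enqueue [1]
  #10 pop 5: in=[-6,2] → [-6,2] (was [0,2]); enqueue [4,6]
  #11 pop 1: in=[-5,3] → [-5,4] (no change)
  #12 pop 4: in=[-6,2] → [-5,3] (no change)
  #13 pop 6: in=[-6,2] → [-6,2] (was [-2,2]); enqueue []

Fixpoint:
  val[0] = [-6,2]
  val[1] = [-5,4]
  val[2] = [-6,6]
  val[3] = [-2,-1]
  val[4] = [-5,3]
  val[5] = [-6,2]
  val[6] = [-6,2]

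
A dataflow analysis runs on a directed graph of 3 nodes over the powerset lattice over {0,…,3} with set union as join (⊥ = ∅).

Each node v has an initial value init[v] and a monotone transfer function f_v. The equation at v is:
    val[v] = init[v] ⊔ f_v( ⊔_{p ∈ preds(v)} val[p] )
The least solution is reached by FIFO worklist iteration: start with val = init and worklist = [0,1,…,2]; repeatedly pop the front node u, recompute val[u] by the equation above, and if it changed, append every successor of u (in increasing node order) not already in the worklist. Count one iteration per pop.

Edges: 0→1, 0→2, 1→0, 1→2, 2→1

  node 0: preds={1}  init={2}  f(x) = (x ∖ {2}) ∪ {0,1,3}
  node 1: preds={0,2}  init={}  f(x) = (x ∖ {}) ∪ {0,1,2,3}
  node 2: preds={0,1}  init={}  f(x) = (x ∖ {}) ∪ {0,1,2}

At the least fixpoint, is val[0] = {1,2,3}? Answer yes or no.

Iteration log — 5 steps:
  step 1. node 0  ⊔preds={}  new={0,1,2,3}  old={2}  +wl: 
  step 2. node 1  ⊔preds={0,1,2,3}  new={0,1,2,3}  old={}  +wl: 0
  step 3. node 2  ⊔preds={0,1,2,3}  new={0,1,2,3}  old={}  +wl: 1
  step 4. node 0  ⊔preds={0,1,2,3}  new={0,1,2,3}  stable
  step 5. node 1  ⊔preds={0,1,2,3}  new={0,1,2,3}  stable

Least fixpoint reached:
  node 0: {0,1,2,3}
  node 1: {0,1,2,3}
  node 2: {0,1,2,3}

no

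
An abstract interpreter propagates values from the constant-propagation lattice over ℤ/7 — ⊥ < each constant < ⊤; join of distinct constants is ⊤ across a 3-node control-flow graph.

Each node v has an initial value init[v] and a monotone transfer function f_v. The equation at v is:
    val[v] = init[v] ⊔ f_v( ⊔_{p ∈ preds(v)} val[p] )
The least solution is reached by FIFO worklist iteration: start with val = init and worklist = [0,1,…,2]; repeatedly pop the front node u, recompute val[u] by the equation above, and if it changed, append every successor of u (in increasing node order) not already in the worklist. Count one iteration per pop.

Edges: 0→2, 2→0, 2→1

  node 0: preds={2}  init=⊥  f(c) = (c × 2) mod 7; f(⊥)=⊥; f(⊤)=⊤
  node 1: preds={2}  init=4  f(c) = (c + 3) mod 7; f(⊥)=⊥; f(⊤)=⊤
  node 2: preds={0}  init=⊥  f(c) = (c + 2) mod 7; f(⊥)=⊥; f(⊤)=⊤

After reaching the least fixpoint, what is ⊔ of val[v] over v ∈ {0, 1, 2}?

Trace (3 dequeues):
  [1] u=0 | in ⊥ | out ⊥ | ==
  [2] u=1 | in ⊥ | out 4 | ==
  [3] u=2 | in ⊥ | out ⊥ | ==

Converged values:
  [0] ⊥
  [1] 4
  [2] ⊥

4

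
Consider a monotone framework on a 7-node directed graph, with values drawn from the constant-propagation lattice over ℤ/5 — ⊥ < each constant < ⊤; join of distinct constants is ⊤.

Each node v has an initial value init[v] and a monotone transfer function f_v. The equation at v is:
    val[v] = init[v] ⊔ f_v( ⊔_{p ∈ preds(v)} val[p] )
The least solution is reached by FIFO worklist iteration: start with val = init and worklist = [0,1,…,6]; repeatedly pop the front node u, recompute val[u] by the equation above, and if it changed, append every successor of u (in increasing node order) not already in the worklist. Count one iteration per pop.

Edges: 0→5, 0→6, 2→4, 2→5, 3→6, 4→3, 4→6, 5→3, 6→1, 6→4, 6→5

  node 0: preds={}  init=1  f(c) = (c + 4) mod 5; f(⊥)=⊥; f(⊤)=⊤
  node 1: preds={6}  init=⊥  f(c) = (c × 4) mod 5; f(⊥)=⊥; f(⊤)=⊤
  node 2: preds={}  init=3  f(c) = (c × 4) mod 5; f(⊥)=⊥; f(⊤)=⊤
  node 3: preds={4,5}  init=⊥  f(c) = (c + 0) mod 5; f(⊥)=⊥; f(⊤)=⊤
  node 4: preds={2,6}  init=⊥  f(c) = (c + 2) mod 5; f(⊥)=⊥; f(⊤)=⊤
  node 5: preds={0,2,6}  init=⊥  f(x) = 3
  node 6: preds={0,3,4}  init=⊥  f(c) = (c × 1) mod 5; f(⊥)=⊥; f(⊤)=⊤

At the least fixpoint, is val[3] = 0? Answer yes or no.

no

Iteration log — 13 steps:
  step 1. node 0  ⊔preds=⊥  new=1  stable
  step 2. node 1  ⊔preds=⊥  new=⊥  stable
  step 3. node 2  ⊔preds=⊥  new=3  stable
  step 4. node 3  ⊔preds=⊥  new=⊥  stable
  step 5. node 4  ⊔preds=3  new=0  old=⊥  +wl: 3
  step 6. node 5  ⊔preds=⊤  new=3  old=⊥  +wl: 
  step 7. node 6  ⊔preds=⊤  new=⊤  old=⊥  +wl: 1,4,5
  step 8. node 3  ⊔preds=⊤  new=⊤  old=⊥  +wl: 6
  step 9. node 1  ⊔preds=⊤  new=⊤  old=⊥  +wl: 
  step 10. node 4  ⊔preds=⊤  new=⊤  old=0  +wl: 3
  step 11. node 5  ⊔preds=⊤  new=3  stable
  step 12. node 6  ⊔preds=⊤  new=⊤  stable
  step 13. node 3  ⊔preds=⊤  new=⊤  stable

Least fixpoint reached:
  node 0: 1
  node 1: ⊤
  node 2: 3
  node 3: ⊤
  node 4: ⊤
  node 5: 3
  node 6: ⊤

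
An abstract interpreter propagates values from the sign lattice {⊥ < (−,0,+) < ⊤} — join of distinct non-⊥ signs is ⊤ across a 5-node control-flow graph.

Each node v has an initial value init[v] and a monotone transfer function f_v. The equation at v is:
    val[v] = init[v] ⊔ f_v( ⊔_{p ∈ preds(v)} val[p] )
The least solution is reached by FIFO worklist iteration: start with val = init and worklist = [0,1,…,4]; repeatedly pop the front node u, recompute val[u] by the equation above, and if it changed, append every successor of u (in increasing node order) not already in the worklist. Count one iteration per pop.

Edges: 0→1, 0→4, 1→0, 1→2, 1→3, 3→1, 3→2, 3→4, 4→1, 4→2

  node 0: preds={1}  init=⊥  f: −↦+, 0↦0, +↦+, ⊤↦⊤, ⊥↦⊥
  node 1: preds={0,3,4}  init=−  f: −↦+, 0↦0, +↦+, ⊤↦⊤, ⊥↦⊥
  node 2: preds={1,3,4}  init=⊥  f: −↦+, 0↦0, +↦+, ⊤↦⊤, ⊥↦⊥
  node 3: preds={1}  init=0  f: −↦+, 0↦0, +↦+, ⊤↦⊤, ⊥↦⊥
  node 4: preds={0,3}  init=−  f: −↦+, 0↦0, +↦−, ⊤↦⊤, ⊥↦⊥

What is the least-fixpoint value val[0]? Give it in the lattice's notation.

Trace (9 dequeues):
  [1] u=0 | in − | out + | prev ⊥ | push {}
  [2] u=1 | in ⊤ | out ⊤ | prev − | push {0}
  [3] u=2 | in ⊤ | out ⊤ | prev ⊥ | push {}
  [4] u=3 | in ⊤ | out ⊤ | prev 0 | push {1,2}
  [5] u=4 | in ⊤ | out ⊤ | prev − | push {}
  [6] u=0 | in ⊤ | out ⊤ | prev + | push {4}
  [7] u=1 | in ⊤ | out ⊤ | ==
  [8] u=2 | in ⊤ | out ⊤ | ==
  [9] u=4 | in ⊤ | out ⊤ | ==

Converged values:
  [0] ⊤
  [1] ⊤
  [2] ⊤
  [3] ⊤
  [4] ⊤

⊤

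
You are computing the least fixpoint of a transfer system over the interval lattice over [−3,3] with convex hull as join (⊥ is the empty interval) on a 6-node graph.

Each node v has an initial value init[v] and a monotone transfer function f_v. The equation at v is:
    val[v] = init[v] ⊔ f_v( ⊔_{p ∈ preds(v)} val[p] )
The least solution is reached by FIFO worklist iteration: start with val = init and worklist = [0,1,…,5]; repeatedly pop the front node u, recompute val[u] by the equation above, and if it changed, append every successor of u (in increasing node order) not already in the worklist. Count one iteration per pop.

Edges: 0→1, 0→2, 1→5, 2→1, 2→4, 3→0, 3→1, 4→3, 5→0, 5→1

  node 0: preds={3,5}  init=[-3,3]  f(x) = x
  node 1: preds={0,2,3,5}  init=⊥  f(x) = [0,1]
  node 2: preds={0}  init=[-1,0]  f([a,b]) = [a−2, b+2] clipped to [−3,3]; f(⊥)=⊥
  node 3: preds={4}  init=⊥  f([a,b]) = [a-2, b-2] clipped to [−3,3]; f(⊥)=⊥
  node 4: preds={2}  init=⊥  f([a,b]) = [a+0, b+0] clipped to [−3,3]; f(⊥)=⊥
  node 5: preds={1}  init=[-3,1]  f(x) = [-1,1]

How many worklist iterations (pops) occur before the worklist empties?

Iteration log — 10 steps:
  step 1. node 0  ⊔preds=[-3,1]  new=[-3,3]  stable
  step 2. node 1  ⊔preds=[-3,3]  new=[0,1]  old=⊥  +wl: 
  step 3. node 2  ⊔preds=[-3,3]  new=[-3,3]  old=[-1,0]  +wl: 1
  step 4. node 3  ⊔preds=⊥  new=⊥  stable
  step 5. node 4  ⊔preds=[-3,3]  new=[-3,3]  old=⊥  +wl: 3
  step 6. node 5  ⊔preds=[0,1]  new=[-3,1]  stable
  step 7. node 1  ⊔preds=[-3,3]  new=[0,1]  stable
  step 8. node 3  ⊔preds=[-3,3]  new=[-3,1]  old=⊥  +wl: 0,1
  step 9. node 0  ⊔preds=[-3,1]  new=[-3,3]  stable
  step 10. node 1  ⊔preds=[-3,3]  new=[0,1]  stable

Least fixpoint reached:
  node 0: [-3,3]
  node 1: [0,1]
  node 2: [-3,3]
  node 3: [-3,1]
  node 4: [-3,3]
  node 5: [-3,1]

10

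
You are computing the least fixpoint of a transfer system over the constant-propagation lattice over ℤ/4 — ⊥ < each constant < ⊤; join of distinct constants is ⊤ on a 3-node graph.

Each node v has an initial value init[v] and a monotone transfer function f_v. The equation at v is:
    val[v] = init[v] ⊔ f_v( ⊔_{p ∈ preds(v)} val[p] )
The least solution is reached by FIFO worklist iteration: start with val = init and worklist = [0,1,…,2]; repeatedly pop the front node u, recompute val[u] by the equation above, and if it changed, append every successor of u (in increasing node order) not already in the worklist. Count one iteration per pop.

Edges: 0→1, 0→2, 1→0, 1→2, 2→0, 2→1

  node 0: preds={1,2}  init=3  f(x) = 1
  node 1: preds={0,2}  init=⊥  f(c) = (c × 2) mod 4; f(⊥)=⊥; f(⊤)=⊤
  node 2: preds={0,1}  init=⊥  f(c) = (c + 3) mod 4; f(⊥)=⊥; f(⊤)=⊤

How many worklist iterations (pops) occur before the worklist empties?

5

Worklist (5 pops):
  #1 pop 0: in=⊥ → ⊤ (was 3); enqueue []
  #2 pop 1: in=⊤ → ⊤ (was ⊥); enqueue [0]
  #3 pop 2: in=⊤ → ⊤ (was ⊥); enqueue [1]
  #4 pop 0: in=⊤ → ⊤ (no change)
  #5 pop 1: in=⊤ → ⊤ (no change)

Fixpoint:
  val[0] = ⊤
  val[1] = ⊤
  val[2] = ⊤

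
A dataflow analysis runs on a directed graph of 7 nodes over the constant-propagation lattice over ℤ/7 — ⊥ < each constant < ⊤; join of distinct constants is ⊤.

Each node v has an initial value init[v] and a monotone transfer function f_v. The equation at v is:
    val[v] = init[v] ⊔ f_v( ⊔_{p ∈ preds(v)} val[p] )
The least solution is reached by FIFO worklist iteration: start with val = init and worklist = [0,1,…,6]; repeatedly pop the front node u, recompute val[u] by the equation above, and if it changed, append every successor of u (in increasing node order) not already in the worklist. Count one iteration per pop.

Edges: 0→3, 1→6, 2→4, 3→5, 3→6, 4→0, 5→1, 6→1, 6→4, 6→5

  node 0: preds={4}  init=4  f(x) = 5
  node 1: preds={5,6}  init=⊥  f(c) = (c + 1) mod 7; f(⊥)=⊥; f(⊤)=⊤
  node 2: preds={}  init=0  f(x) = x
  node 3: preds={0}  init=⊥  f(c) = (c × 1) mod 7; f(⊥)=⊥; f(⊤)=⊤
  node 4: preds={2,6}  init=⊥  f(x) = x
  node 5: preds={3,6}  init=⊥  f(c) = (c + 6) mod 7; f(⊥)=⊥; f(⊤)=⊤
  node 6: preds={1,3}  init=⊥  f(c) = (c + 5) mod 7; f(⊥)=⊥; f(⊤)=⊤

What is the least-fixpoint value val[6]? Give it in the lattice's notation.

Iteration log — 13 steps:
  step 1. node 0  ⊔preds=⊥  new=⊤  old=4  +wl: 
  step 2. node 1  ⊔preds=⊥  new=⊥  stable
  step 3. node 2  ⊔preds=⊥  new=0  stable
  step 4. node 3  ⊔preds=⊤  new=⊤  old=⊥  +wl: 
  step 5. node 4  ⊔preds=0  new=0  old=⊥  +wl: 0
  step 6. node 5  ⊔preds=⊤  new=⊤  old=⊥  +wl: 1
  step 7. node 6  ⊔preds=⊤  new=⊤  old=⊥  +wl: 4,5
  step 8. node 0  ⊔preds=0  new=⊤  stable
  step 9. node 1  ⊔preds=⊤  new=⊤  old=⊥  +wl: 6
  step 10. node 4  ⊔preds=⊤  new=⊤  old=0  +wl: 0
  step 11. node 5  ⊔preds=⊤  new=⊤  stable
  step 12. node 6  ⊔preds=⊤  new=⊤  stable
  step 13. node 0  ⊔preds=⊤  new=⊤  stable

Least fixpoint reached:
  node 0: ⊤
  node 1: ⊤
  node 2: 0
  node 3: ⊤
  node 4: ⊤
  node 5: ⊤
  node 6: ⊤

⊤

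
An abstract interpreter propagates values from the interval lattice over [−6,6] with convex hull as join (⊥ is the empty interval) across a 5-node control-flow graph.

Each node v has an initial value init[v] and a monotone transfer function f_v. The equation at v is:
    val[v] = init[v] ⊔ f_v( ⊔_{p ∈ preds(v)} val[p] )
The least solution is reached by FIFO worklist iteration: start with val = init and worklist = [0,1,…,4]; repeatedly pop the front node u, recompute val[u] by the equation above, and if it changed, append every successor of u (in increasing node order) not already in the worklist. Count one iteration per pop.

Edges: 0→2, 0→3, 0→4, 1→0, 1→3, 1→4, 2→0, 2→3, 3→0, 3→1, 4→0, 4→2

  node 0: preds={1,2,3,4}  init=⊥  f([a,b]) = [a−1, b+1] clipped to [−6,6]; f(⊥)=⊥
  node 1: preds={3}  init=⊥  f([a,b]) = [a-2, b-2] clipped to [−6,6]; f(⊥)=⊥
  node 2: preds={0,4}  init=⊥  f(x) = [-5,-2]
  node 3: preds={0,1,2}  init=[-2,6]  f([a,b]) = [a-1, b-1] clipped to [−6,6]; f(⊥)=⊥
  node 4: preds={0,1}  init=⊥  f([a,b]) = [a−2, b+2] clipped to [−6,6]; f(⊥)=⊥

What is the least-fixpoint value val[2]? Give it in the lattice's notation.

[-5,-2]

Worklist (11 pops):
  #1 pop 0: in=[-2,6] → [-3,6] (was ⊥); enqueue []
  #2 pop 1: in=[-2,6] → [-4,4] (was ⊥); enqueue [0]
  #3 pop 2: in=[-3,6] → [-5,-2] (was ⊥); enqueue []
  #4 pop 3: in=[-5,6] → [-6,6] (was [-2,6]); enqueue [1]
  #5 pop 4: in=[-4,6] → [-6,6] (was ⊥); enqueue [2]
  #6 pop 0: in=[-6,6] → [-6,6] (was [-3,6]); enqueue [3,4]
  #7 pop 1: in=[-6,6] → [-6,4] (was [-4,4]); enqueue [0]
  #8 pop 2: in=[-6,6] → [-5,-2] (no change)
  #9 pop 3: in=[-6,6] → [-6,6] (no change)
  #10 pop 4: in=[-6,6] → [-6,6] (no change)
  #11 pop 0: in=[-6,6] → [-6,6] (no change)

Fixpoint:
  val[0] = [-6,6]
  val[1] = [-6,4]
  val[2] = [-5,-2]
  val[3] = [-6,6]
  val[4] = [-6,6]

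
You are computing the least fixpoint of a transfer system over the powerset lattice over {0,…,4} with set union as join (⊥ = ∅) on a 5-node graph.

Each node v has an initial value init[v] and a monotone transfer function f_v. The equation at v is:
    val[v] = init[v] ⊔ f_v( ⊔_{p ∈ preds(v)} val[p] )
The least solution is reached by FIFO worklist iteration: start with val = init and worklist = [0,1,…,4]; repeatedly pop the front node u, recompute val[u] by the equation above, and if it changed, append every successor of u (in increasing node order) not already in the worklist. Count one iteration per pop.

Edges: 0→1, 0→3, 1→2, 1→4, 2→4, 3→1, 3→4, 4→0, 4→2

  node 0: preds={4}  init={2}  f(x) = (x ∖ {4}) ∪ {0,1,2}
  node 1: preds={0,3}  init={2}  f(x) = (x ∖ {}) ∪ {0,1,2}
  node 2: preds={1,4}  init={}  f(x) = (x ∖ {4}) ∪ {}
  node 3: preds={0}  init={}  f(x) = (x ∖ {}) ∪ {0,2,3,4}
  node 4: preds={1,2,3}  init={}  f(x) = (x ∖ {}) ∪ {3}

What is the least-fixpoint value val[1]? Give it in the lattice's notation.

Iteration log — 11 steps:
  step 1. node 0  ⊔preds={}  new={0,1,2}  old={2}  +wl: 
  step 2. node 1  ⊔preds={0,1,2}  new={0,1,2}  old={2}  +wl: 
  step 3. node 2  ⊔preds={0,1,2}  new={0,1,2}  old={}  +wl: 
  step 4. node 3  ⊔preds={0,1,2}  new={0,1,2,3,4}  old={}  +wl: 1
  step 5. node 4  ⊔preds={0,1,2,3,4}  new={0,1,2,3,4}  old={}  +wl: 0,2
  step 6. node 1  ⊔preds={0,1,2,3,4}  new={0,1,2,3,4}  old={0,1,2}  +wl: 4
  step 7. node 0  ⊔preds={0,1,2,3,4}  new={0,1,2,3}  old={0,1,2}  +wl: 1,3
  step 8. node 2  ⊔preds={0,1,2,3,4}  new={0,1,2,3}  old={0,1,2}  +wl: 
  step 9. node 4  ⊔preds={0,1,2,3,4}  new={0,1,2,3,4}  stable
  step 10. node 1  ⊔preds={0,1,2,3,4}  new={0,1,2,3,4}  stable
  step 11. node 3  ⊔preds={0,1,2,3}  new={0,1,2,3,4}  stable

Least fixpoint reached:
  node 0: {0,1,2,3}
  node 1: {0,1,2,3,4}
  node 2: {0,1,2,3}
  node 3: {0,1,2,3,4}
  node 4: {0,1,2,3,4}

{0,1,2,3,4}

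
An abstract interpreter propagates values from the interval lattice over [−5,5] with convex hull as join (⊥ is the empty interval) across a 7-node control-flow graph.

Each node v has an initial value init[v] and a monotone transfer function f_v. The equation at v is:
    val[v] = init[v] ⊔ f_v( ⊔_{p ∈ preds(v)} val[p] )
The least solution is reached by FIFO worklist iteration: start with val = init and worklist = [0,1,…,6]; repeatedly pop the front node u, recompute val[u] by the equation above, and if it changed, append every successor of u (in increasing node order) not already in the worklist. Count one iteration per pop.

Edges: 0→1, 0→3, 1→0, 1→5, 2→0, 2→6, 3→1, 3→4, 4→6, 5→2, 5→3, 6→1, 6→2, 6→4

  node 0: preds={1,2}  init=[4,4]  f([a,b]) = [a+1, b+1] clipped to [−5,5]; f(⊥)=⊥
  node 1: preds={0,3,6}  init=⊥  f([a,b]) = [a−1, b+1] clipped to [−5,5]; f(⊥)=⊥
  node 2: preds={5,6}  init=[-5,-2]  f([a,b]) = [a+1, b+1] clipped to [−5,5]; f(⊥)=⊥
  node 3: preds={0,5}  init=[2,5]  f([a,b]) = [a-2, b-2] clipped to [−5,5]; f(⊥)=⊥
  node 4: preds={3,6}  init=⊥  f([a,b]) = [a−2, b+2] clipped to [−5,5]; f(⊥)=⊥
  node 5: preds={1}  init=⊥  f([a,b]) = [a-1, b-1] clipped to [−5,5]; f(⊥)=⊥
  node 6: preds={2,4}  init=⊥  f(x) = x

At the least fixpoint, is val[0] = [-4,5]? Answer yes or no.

yes

Iteration log — 14 steps:
  step 1. node 0  ⊔preds=[-5,-2]  new=[-4,4]  old=[4,4]  +wl: 
  step 2. node 1  ⊔preds=[-4,5]  new=[-5,5]  old=⊥  +wl: 0
  step 3. node 2  ⊔preds=⊥  new=[-5,-2]  stable
  step 4. node 3  ⊔preds=[-4,4]  new=[-5,5]  old=[2,5]  +wl: 1
  step 5. node 4  ⊔preds=[-5,5]  new=[-5,5]  old=⊥  +wl: 
  step 6. node 5  ⊔preds=[-5,5]  new=[-5,4]  old=⊥  +wl: 2,3
  step 7. node 6  ⊔preds=[-5,5]  new=[-5,5]  old=⊥  +wl: 4
  step 8. node 0  ⊔preds=[-5,5]  new=[-4,5]  old=[-4,4]  +wl: 
  step 9. node 1  ⊔preds=[-5,5]  new=[-5,5]  stable
  step 10. node 2  ⊔preds=[-5,5]  new=[-5,5]  old=[-5,-2]  +wl: 0,6
  step 11. node 3  ⊔preds=[-5,5]  new=[-5,5]  stable
  step 12. node 4  ⊔preds=[-5,5]  new=[-5,5]  stable
  step 13. node 0  ⊔preds=[-5,5]  new=[-4,5]  stable
  step 14. node 6  ⊔preds=[-5,5]  new=[-5,5]  stable

Least fixpoint reached:
  node 0: [-4,5]
  node 1: [-5,5]
  node 2: [-5,5]
  node 3: [-5,5]
  node 4: [-5,5]
  node 5: [-5,4]
  node 6: [-5,5]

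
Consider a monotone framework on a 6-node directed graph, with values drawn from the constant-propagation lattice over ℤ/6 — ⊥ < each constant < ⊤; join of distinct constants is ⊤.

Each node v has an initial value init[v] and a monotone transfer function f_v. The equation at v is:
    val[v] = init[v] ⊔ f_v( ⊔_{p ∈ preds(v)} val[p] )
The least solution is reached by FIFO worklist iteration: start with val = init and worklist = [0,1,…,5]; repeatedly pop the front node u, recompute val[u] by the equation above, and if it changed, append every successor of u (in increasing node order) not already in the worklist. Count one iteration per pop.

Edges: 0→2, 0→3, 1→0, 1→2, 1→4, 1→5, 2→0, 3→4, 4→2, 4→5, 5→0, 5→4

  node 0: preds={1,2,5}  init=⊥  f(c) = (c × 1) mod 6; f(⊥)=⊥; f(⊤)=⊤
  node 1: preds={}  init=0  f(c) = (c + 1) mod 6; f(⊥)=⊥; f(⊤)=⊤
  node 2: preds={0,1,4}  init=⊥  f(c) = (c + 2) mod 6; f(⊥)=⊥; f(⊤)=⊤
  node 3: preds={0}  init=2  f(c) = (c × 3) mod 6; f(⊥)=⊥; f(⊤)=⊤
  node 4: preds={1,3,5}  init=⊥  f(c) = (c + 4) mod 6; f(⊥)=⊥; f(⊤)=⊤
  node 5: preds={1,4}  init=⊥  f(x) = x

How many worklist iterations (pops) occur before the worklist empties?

Worklist (11 pops):
  #1 pop 0: in=0 → 0 (was ⊥); enqueue []
  #2 pop 1: in=⊥ → 0 (no change)
  #3 pop 2: in=0 → 2 (was ⊥); enqueue [0]
  #4 pop 3: in=0 → ⊤ (was 2); enqueue []
  #5 pop 4: in=⊤ → ⊤ (was ⊥); enqueue [2]
  #6 pop 5: in=⊤ → ⊤ (was ⊥); enqueue [4]
  #7 pop 0: in=⊤ → ⊤ (was 0); enqueue [3]
  #8 pop 2: in=⊤ → ⊤ (was 2); enqueue [0]
  #9 pop 4: in=⊤ → ⊤ (no change)
  #10 pop 3: in=⊤ → ⊤ (no change)
  #11 pop 0: in=⊤ → ⊤ (no change)

Fixpoint:
  val[0] = ⊤
  val[1] = 0
  val[2] = ⊤
  val[3] = ⊤
  val[4] = ⊤
  val[5] = ⊤

11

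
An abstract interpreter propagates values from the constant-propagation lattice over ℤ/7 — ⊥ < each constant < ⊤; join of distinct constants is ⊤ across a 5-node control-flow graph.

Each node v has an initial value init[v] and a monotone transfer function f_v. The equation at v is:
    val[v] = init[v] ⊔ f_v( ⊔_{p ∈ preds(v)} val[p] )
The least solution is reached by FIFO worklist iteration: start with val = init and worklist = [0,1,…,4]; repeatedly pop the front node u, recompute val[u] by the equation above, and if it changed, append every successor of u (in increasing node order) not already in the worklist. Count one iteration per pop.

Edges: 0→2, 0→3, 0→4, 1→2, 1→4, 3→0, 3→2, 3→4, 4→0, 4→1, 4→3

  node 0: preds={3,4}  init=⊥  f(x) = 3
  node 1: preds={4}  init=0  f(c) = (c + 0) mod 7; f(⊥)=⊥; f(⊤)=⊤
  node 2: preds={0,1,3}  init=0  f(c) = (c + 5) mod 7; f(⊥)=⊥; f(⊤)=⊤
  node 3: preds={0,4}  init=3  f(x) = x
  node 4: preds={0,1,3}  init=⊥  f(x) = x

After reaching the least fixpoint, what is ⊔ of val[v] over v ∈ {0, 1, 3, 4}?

⊤

Worklist (11 pops):
  #1 pop 0: in=3 → 3 (was ⊥); enqueue []
  #2 pop 1: in=⊥ → 0 (no change)
  #3 pop 2: in=⊤ → ⊤ (was 0); enqueue []
  #4 pop 3: in=3 → 3 (no change)
  #5 pop 4: in=⊤ → ⊤ (was ⊥); enqueue [0,1,3]
  #6 pop 0: in=⊤ → 3 (no change)
  #7 pop 1: in=⊤ → ⊤ (was 0); enqueue [2,4]
  #8 pop 3: in=⊤ → ⊤ (was 3); enqueue [0]
  #9 pop 2: in=⊤ → ⊤ (no change)
  #10 pop 4: in=⊤ → ⊤ (no change)
  #11 pop 0: in=⊤ → 3 (no change)

Fixpoint:
  val[0] = 3
  val[1] = ⊤
  val[2] = ⊤
  val[3] = ⊤
  val[4] = ⊤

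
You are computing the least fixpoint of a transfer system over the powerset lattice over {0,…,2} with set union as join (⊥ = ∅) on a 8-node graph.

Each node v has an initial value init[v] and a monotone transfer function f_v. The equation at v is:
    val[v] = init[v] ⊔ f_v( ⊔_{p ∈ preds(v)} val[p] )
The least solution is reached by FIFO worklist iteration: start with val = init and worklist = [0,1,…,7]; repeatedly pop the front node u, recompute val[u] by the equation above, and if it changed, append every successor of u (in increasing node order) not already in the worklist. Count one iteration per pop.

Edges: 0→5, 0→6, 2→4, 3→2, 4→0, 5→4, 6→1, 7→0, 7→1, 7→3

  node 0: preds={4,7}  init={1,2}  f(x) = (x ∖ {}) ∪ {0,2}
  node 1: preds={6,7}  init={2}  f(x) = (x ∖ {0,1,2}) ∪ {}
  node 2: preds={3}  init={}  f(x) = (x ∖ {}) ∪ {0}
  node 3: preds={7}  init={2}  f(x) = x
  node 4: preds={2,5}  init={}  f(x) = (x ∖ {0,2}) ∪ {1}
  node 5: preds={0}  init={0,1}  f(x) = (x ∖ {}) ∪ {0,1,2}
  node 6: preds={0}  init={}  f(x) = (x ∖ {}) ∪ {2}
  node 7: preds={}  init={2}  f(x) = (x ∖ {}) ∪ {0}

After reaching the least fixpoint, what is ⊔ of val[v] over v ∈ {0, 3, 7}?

Trace (13 dequeues):
  [1] u=0 | in {2} | out {0,1,2} | prev {1,2} | push {}
  [2] u=1 | in {2} | out {2} | ==
  [3] u=2 | in {2} | out {0,2} | prev {} | push {}
  [4] u=3 | in {2} | out {2} | ==
  [5] u=4 | in {0,1,2} | out {1} | prev {} | push {0}
  [6] u=5 | in {0,1,2} | out {0,1,2} | prev {0,1} | push {4}
  [7] u=6 | in {0,1,2} | out {0,1,2} | prev {} | push {1}
  [8] u=7 | in {} | out {0,2} | prev {2} | push {3}
  [9] u=0 | in {0,1,2} | out {0,1,2} | ==
  [10] u=4 | in {0,1,2} | out {1} | ==
  [11] u=1 | in {0,1,2} | out {2} | ==
  [12] u=3 | in {0,2} | out {0,2} | prev {2} | push {2}
  [13] u=2 | in {0,2} | out {0,2} | ==

Converged values:
  [0] {0,1,2}
  [1] {2}
  [2] {0,2}
  [3] {0,2}
  [4] {1}
  [5] {0,1,2}
  [6] {0,1,2}
  [7] {0,2}

{0,1,2}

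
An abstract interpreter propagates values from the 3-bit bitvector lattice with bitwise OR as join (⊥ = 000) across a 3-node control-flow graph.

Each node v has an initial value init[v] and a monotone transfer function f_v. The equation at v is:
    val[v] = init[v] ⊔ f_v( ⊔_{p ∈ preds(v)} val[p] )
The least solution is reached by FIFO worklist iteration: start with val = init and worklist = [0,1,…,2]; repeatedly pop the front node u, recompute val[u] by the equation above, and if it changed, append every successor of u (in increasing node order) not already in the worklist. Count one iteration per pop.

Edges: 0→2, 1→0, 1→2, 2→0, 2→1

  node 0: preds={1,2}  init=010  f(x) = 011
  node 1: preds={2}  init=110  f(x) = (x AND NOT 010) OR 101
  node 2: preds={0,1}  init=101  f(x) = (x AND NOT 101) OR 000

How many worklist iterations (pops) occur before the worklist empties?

Worklist (5 pops):
  #1 pop 0: in=111 → 011 (was 010); enqueue []
  #2 pop 1: in=101 → 111 (was 110); enqueue [0]
  #3 pop 2: in=111 → 111 (was 101); enqueue [1]
  #4 pop 0: in=111 → 011 (no change)
  #5 pop 1: in=111 → 111 (no change)

Fixpoint:
  val[0] = 011
  val[1] = 111
  val[2] = 111

5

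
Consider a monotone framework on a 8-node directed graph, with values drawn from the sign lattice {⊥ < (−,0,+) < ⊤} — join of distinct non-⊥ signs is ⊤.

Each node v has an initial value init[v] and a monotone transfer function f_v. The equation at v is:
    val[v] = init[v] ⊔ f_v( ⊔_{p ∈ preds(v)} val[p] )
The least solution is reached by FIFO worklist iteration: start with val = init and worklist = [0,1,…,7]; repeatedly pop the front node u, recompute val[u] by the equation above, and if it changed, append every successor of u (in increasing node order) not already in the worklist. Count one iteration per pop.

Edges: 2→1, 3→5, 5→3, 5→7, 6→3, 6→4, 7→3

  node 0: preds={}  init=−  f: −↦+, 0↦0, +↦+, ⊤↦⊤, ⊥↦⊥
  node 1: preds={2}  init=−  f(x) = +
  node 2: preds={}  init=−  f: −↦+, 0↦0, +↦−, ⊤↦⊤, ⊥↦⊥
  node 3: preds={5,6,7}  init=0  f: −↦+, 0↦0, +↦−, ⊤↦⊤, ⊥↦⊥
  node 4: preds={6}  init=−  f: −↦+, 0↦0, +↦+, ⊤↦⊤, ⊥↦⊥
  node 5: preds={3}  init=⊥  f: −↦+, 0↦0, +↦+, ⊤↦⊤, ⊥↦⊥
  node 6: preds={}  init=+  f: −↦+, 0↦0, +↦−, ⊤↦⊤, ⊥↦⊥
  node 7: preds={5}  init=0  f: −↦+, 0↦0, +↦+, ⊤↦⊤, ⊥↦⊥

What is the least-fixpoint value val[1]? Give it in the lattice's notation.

Iteration log — 9 steps:
  step 1. node 0  ⊔preds=⊥  new=−  stable
  step 2. node 1  ⊔preds=−  new=⊤  old=−  +wl: 
  step 3. node 2  ⊔preds=⊥  new=−  stable
  step 4. node 3  ⊔preds=⊤  new=⊤  old=0  +wl: 
  step 5. node 4  ⊔preds=+  new=⊤  old=−  +wl: 
  step 6. node 5  ⊔preds=⊤  new=⊤  old=⊥  +wl: 3
  step 7. node 6  ⊔preds=⊥  new=+  stable
  step 8. node 7  ⊔preds=⊤  new=⊤  old=0  +wl: 
  step 9. node 3  ⊔preds=⊤  new=⊤  stable

Least fixpoint reached:
  node 0: −
  node 1: ⊤
  node 2: −
  node 3: ⊤
  node 4: ⊤
  node 5: ⊤
  node 6: +
  node 7: ⊤

⊤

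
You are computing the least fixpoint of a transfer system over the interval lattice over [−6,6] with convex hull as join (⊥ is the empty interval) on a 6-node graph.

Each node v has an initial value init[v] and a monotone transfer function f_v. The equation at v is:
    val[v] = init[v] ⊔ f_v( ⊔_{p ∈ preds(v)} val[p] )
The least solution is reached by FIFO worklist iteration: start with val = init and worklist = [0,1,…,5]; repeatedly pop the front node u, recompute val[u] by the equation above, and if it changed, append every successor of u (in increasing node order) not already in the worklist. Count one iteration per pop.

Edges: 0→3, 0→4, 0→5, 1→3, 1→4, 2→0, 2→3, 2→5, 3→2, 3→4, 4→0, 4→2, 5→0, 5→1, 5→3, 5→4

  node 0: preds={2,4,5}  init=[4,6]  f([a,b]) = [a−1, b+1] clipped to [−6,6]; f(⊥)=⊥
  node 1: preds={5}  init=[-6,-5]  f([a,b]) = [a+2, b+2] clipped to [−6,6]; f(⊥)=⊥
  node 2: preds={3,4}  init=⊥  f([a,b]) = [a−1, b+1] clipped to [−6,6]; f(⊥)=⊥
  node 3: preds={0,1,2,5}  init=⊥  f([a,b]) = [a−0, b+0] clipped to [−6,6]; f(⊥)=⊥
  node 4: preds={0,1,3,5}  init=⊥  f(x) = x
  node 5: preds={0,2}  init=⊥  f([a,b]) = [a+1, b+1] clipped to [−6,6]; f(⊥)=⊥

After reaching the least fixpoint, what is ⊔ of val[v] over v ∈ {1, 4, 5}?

[-6,6]

Trace (16 dequeues):
  [1] u=0 | in ⊥ | out [4,6] | ==
  [2] u=1 | in ⊥ | out [-6,-5] | ==
  [3] u=2 | in ⊥ | out ⊥ | ==
  [4] u=3 | in [-6,6] | out [-6,6] | prev ⊥ | push {2}
  [5] u=4 | in [-6,6] | out [-6,6] | prev ⊥ | push {0}
  [6] u=5 | in [4,6] | out [5,6] | prev ⊥ | push {1,3,4}
  [7] u=2 | in [-6,6] | out [-6,6] | prev ⊥ | push {5}
  [8] u=0 | in [-6,6] | out [-6,6] | prev [4,6] | push {}
  [9] u=1 | in [5,6] | out [-6,6] | prev [-6,-5] | push {}
  [10] u=3 | in [-6,6] | out [-6,6] | ==
  [11] u=4 | in [-6,6] | out [-6,6] | ==
  [12] u=5 | in [-6,6] | out [-5,6] | prev [5,6] | push {0,1,3,4}
  [13] u=0 | in [-6,6] | out [-6,6] | ==
  [14] u=1 | in [-5,6] | out [-6,6] | ==
  [15] u=3 | in [-6,6] | out [-6,6] | ==
  [16] u=4 | in [-6,6] | out [-6,6] | ==

Converged values:
  [0] [-6,6]
  [1] [-6,6]
  [2] [-6,6]
  [3] [-6,6]
  [4] [-6,6]
  [5] [-5,6]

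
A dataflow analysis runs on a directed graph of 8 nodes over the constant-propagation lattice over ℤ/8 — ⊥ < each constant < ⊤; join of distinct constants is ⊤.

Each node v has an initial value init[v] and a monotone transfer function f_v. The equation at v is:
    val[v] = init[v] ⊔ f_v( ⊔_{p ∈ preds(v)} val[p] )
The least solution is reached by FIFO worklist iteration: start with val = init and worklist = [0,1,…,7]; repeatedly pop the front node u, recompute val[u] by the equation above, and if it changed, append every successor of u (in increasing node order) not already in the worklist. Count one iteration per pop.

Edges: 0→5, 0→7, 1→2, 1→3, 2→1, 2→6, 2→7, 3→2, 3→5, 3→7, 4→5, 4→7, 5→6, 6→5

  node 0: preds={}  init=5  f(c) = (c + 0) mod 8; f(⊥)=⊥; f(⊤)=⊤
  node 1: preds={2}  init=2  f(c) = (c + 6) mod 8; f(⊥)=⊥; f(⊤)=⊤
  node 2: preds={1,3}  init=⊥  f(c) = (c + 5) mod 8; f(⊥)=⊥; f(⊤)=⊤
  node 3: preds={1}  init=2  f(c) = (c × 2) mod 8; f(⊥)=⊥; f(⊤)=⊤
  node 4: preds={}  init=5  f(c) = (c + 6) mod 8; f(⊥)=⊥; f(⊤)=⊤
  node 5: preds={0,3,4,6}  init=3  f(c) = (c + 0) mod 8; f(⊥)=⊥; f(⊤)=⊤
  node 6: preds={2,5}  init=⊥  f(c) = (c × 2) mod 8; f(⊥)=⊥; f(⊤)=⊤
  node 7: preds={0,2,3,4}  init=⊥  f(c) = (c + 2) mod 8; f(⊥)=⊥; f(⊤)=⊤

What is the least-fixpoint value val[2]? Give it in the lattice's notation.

⊤

Iteration log — 15 steps:
  step 1. node 0  ⊔preds=⊥  new=5  stable
  step 2. node 1  ⊔preds=⊥  new=2  stable
  step 3. node 2  ⊔preds=2  new=7  old=⊥  +wl: 1
  step 4. node 3  ⊔preds=2  new=⊤  old=2  +wl: 2
  step 5. node 4  ⊔preds=⊥  new=5  stable
  step 6. node 5  ⊔preds=⊤  new=⊤  old=3  +wl: 
  step 7. node 6  ⊔preds=⊤  new=⊤  old=⊥  +wl: 5
  step 8. node 7  ⊔preds=⊤  new=⊤  old=⊥  +wl: 
  step 9. node 1  ⊔preds=7  new=⊤  old=2  +wl: 3
  step 10. node 2  ⊔preds=⊤  new=⊤  old=7  +wl: 1,6,7
  step 11. node 5  ⊔preds=⊤  new=⊤  stable
  step 12. node 3  ⊔preds=⊤  new=⊤  stable
  step 13. node 1  ⊔preds=⊤  new=⊤  stable
  step 14. node 6  ⊔preds=⊤  new=⊤  stable
  step 15. node 7  ⊔preds=⊤  new=⊤  stable

Least fixpoint reached:
  node 0: 5
  node 1: ⊤
  node 2: ⊤
  node 3: ⊤
  node 4: 5
  node 5: ⊤
  node 6: ⊤
  node 7: ⊤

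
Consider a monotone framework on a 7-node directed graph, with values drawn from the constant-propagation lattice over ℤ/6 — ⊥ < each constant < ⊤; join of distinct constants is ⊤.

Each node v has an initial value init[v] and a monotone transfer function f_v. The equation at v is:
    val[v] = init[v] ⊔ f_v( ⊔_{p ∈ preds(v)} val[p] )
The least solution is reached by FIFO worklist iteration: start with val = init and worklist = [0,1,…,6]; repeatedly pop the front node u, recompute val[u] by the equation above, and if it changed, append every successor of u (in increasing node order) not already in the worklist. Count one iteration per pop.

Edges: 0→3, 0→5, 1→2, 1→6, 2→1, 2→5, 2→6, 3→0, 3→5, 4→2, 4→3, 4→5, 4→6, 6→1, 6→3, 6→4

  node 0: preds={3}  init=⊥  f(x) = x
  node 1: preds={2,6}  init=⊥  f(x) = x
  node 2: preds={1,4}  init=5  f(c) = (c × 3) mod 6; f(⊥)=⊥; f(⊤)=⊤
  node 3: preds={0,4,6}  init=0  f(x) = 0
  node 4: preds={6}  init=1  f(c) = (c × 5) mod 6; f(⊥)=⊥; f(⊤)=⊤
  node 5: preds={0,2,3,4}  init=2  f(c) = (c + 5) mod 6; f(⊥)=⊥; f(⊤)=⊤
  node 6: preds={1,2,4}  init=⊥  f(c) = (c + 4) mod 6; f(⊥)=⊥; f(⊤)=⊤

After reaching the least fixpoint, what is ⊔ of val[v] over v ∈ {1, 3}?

Iteration log — 14 steps:
  step 1. node 0  ⊔preds=0  new=0  old=⊥  +wl: 
  step 2. node 1  ⊔preds=5  new=5  old=⊥  +wl: 
  step 3. node 2  ⊔preds=⊤  new=⊤  old=5  +wl: 1
  step 4. node 3  ⊔preds=⊤  new=0  stable
  step 5. node 4  ⊔preds=⊥  new=1  stable
  step 6. node 5  ⊔preds=⊤  new=⊤  old=2  +wl: 
  step 7. node 6  ⊔preds=⊤  new=⊤  old=⊥  +wl: 3,4
  step 8. node 1  ⊔preds=⊤  new=⊤  old=5  +wl: 2,6
  step 9. node 3  ⊔preds=⊤  new=0  stable
  step 10. node 4  ⊔preds=⊤  new=⊤  old=1  +wl: 3,5
  step 11. node 2  ⊔preds=⊤  new=⊤  stable
  step 12. node 6  ⊔preds=⊤  new=⊤  stable
  step 13. node 3  ⊔preds=⊤  new=0  stable
  step 14. node 5  ⊔preds=⊤  new=⊤  stable

Least fixpoint reached:
  node 0: 0
  node 1: ⊤
  node 2: ⊤
  node 3: 0
  node 4: ⊤
  node 5: ⊤
  node 6: ⊤

⊤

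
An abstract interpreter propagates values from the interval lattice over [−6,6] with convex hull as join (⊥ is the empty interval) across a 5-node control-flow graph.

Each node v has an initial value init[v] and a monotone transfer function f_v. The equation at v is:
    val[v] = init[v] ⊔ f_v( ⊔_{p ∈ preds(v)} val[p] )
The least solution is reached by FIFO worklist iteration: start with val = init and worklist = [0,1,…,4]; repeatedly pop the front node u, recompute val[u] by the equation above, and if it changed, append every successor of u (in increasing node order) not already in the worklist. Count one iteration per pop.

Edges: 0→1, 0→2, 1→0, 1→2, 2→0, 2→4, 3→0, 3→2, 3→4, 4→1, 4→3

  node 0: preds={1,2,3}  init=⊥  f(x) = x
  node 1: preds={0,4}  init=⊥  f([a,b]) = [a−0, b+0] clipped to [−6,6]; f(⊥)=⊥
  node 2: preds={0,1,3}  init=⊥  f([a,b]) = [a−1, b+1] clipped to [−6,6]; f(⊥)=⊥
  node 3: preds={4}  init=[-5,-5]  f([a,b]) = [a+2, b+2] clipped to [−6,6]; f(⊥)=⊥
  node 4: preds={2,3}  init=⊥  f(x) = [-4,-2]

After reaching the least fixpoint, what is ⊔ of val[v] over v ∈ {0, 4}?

Iteration log — 34 steps:
  step 1. node 0  ⊔preds=[-5,-5]  new=[-5,-5]  old=⊥  +wl: 
  step 2. node 1  ⊔preds=[-5,-5]  new=[-5,-5]  old=⊥  +wl: 0
  step 3. node 2  ⊔preds=[-5,-5]  new=[-6,-4]  old=⊥  +wl: 
  step 4. node 3  ⊔preds=⊥  new=[-5,-5]  stable
  step 5. node 4  ⊔preds=[-6,-4]  new=[-4,-2]  old=⊥  +wl: 1,3
  step 6. node 0  ⊔preds=[-6,-4]  new=[-6,-4]  old=[-5,-5]  +wl: 2
  step 7. node 1  ⊔preds=[-6,-2]  new=[-6,-2]  old=[-5,-5]  +wl: 0
  step 8. node 3  ⊔preds=[-4,-2]  new=[-5,0]  old=[-5,-5]  +wl: 4
  step 9. node 2  ⊔preds=[-6,0]  new=[-6,1]  old=[-6,-4]  +wl: 
  step 10. node 0  ⊔preds=[-6,1]  new=[-6,1]  old=[-6,-4]  +wl: 1,2
  step 11. node 4  ⊔preds=[-6,1]  new=[-4,-2]  stable
  step 12. node 1  ⊔preds=[-6,1]  new=[-6,1]  old=[-6,-2]  +wl: 0
  step 13. node 2  ⊔preds=[-6,1]  new=[-6,2]  old=[-6,1]  +wl: 4
  step 14. node 0  ⊔preds=[-6,2]  new=[-6,2]  old=[-6,1]  +wl: 1,2
  step 15. node 4  ⊔preds=[-6,2]  new=[-4,-2]  stable
  step 16. node 1  ⊔preds=[-6,2]  new=[-6,2]  old=[-6,1]  +wl: 0
  step 17. node 2  ⊔preds=[-6,2]  new=[-6,3]  old=[-6,2]  +wl: 4
  step 18. node 0  ⊔preds=[-6,3]  new=[-6,3]  old=[-6,2]  +wl: 1,2
  step 19. node 4  ⊔preds=[-6,3]  new=[-4,-2]  stable
  step 20. node 1  ⊔preds=[-6,3]  new=[-6,3]  old=[-6,2]  +wl: 0
  step 21. node 2  ⊔preds=[-6,3]  new=[-6,4]  old=[-6,3]  +wl: 4
  step 22. node 0  ⊔preds=[-6,4]  new=[-6,4]  old=[-6,3]  +wl: 1,2
  step 23. node 4  ⊔preds=[-6,4]  new=[-4,-2]  stable
  step 24. node 1  ⊔preds=[-6,4]  new=[-6,4]  old=[-6,3]  +wl: 0
  step 25. node 2  ⊔preds=[-6,4]  new=[-6,5]  old=[-6,4]  +wl: 4
  step 26. node 0  ⊔preds=[-6,5]  new=[-6,5]  old=[-6,4]  +wl: 1,2
  step 27. node 4  ⊔preds=[-6,5]  new=[-4,-2]  stable
  step 28. node 1  ⊔preds=[-6,5]  new=[-6,5]  old=[-6,4]  +wl: 0
  step 29. node 2  ⊔preds=[-6,5]  new=[-6,6]  old=[-6,5]  +wl: 4
  step 30. node 0  ⊔preds=[-6,6]  new=[-6,6]  old=[-6,5]  +wl: 1,2
  step 31. node 4  ⊔preds=[-6,6]  new=[-4,-2]  stable
  step 32. node 1  ⊔preds=[-6,6]  new=[-6,6]  old=[-6,5]  +wl: 0
  step 33. node 2  ⊔preds=[-6,6]  new=[-6,6]  stable
  step 34. node 0  ⊔preds=[-6,6]  new=[-6,6]  stable

Least fixpoint reached:
  node 0: [-6,6]
  node 1: [-6,6]
  node 2: [-6,6]
  node 3: [-5,0]
  node 4: [-4,-2]

[-6,6]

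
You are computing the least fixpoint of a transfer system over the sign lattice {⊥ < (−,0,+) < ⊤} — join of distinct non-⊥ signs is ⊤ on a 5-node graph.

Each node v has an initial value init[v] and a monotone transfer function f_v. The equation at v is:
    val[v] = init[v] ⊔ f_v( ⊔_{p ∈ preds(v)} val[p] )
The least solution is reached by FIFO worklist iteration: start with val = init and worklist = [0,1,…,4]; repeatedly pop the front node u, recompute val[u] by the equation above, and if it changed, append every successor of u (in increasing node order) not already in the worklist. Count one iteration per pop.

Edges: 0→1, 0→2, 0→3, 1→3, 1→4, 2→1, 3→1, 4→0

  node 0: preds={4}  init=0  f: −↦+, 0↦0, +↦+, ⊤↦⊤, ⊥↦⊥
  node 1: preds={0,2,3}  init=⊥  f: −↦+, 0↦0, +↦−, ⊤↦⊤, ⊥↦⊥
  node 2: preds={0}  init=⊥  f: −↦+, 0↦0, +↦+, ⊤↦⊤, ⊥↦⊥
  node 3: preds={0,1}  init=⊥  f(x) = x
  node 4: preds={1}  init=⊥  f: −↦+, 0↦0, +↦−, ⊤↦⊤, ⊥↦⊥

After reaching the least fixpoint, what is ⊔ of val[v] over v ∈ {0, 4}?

Trace (7 dequeues):
  [1] u=0 | in ⊥ | out 0 | ==
  [2] u=1 | in 0 | out 0 | prev ⊥ | push {}
  [3] u=2 | in 0 | out 0 | prev ⊥ | push {1}
  [4] u=3 | in 0 | out 0 | prev ⊥ | push {}
  [5] u=4 | in 0 | out 0 | prev ⊥ | push {0}
  [6] u=1 | in 0 | out 0 | ==
  [7] u=0 | in 0 | out 0 | ==

Converged values:
  [0] 0
  [1] 0
  [2] 0
  [3] 0
  [4] 0

0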